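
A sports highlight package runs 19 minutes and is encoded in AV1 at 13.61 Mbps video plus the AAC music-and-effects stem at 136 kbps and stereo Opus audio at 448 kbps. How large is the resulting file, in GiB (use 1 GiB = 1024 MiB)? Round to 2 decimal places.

19 min = 1140 s
Audio total: 136 + 448 = 584 kbps = 0.584 Mbps.
Total bitrate: 13.61 + 0.584 = 14.194 Mbps.
Stream data: 14.194 Mbps × 1140 s = 16181.2 Mb.
16,181 Mb = 2,022,645,000 bytes ÷ 1,073,741,824 = 1.884 GiB.

1.88 GiB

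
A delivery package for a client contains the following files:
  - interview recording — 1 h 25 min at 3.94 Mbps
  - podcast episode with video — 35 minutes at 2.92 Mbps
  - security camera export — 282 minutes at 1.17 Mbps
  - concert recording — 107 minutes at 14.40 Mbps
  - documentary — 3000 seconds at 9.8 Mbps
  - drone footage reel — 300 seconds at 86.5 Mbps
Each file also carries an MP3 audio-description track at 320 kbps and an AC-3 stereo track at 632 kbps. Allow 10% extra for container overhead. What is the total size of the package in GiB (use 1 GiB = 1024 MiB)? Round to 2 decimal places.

28.95 GiB

Audio total: 320 + 632 = 952 kbps = 0.952 Mbps.
interview recording: 4.892 Mbps × 5100 s × 1.10 = 27444.1 Mb
podcast episode with video: 3.872 Mbps × 2100 s × 1.10 = 8944.3 Mb
security camera export: 2.122 Mbps × 16920 s × 1.10 = 39494.7 Mb
concert recording: 15.352 Mbps × 6420 s × 1.10 = 108415.8 Mb
documentary: 10.752 Mbps × 3000 s × 1.10 = 35481.6 Mb
drone footage reel: 87.452 Mbps × 300 s × 1.10 = 28859.2 Mb
Total: 248639.7 Mb = 31080.0 MB.
= 28.95 GiB.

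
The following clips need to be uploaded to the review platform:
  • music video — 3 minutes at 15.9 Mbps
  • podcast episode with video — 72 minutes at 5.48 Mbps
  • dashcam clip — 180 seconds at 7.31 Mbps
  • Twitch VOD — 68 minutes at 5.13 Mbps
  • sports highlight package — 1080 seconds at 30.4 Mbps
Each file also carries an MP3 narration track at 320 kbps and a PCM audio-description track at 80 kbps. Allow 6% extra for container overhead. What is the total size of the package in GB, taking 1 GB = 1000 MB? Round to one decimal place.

11.3 GB

Audio total: 320 + 80 = 400 kbps = 0.400 Mbps.
music video: 16.300 Mbps × 180 s × 1.06 = 3110.0 Mb
podcast episode with video: 5.880 Mbps × 4320 s × 1.06 = 26925.7 Mb
dashcam clip: 7.710 Mbps × 180 s × 1.06 = 1471.1 Mb
Twitch VOD: 5.530 Mbps × 4080 s × 1.06 = 23916.1 Mb
sports highlight package: 30.800 Mbps × 1080 s × 1.06 = 35259.8 Mb
Total: 90682.8 Mb = 11335.3 MB.
= 11.34 GB.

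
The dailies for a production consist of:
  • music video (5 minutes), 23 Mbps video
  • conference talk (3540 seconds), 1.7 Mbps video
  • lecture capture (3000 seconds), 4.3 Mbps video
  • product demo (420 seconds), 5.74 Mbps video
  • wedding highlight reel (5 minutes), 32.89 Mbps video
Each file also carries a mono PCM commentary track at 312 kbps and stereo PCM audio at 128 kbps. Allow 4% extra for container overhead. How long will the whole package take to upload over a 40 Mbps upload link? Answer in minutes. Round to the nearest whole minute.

18 minutes

Audio total: 312 + 128 = 440 kbps = 0.440 Mbps.
music video: 23.440 Mbps × 300 s × 1.04 = 7313.3 Mb
conference talk: 2.140 Mbps × 3540 s × 1.04 = 7878.6 Mb
lecture capture: 4.740 Mbps × 3000 s × 1.04 = 14788.8 Mb
product demo: 6.180 Mbps × 420 s × 1.04 = 2699.4 Mb
wedding highlight reel: 33.330 Mbps × 300 s × 1.04 = 10399.0 Mb
Total: 43079.1 Mb = 5384.9 MB.
At 40 Mbps: 43079.1 / 40 = 1077 s ≈ 17.9 minutes.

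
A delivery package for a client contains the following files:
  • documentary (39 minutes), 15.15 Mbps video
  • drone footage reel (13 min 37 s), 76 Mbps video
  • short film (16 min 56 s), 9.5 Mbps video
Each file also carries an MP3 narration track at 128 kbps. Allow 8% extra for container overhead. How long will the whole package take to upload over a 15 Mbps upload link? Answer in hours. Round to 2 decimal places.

Audio: 128 kbps = 0.128 Mbps.
documentary: 15.278 Mbps × 2340 s × 1.08 = 38610.6 Mb
drone footage reel: 76.128 Mbps × 817 s × 1.08 = 67172.3 Mb
short film: 9.628 Mbps × 1016 s × 1.08 = 10564.6 Mb
Total: 116347.5 Mb = 14543.4 MB.
At 15 Mbps: 116347.5 / 15 = 7756 s ≈ 2.15 hours.

2.15 hours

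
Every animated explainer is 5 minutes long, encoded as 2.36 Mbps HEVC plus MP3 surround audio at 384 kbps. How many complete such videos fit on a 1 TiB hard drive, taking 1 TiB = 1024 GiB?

5 min = 300 s
Audio: 384 kbps = 0.384 Mbps.
Total bitrate: 2.744 Mbps.
Per item: 2.744 Mbps × 300 s = 823.2 Mb = 102.9 MB.
Capacity: 1 TiB = 8,796,093 Mb; 10685.24 items → 10685 complete.

10685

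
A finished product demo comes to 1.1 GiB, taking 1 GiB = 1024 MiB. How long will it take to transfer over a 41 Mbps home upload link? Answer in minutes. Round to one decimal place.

3.8 minutes

File: 1.1 GiB = 9448.9 Mb.
At 41 Mbps: 9448.9 / 41 = 230.5 s ≈ 3.84 minutes.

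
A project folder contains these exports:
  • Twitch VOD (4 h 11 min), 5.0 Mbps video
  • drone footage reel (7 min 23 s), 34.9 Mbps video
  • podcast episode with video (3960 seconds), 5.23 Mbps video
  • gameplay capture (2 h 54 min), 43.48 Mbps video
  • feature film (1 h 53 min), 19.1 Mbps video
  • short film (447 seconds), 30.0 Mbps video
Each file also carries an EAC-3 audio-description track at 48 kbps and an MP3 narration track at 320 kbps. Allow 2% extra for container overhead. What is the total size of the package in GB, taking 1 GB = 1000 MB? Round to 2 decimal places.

92.05 GB

Audio total: 48 + 320 = 368 kbps = 0.368 Mbps.
Twitch VOD: 5.368 Mbps × 15060 s × 1.02 = 82458.9 Mb
drone footage reel: 35.268 Mbps × 443 s × 1.02 = 15936.2 Mb
podcast episode with video: 5.598 Mbps × 3960 s × 1.02 = 22611.4 Mb
gameplay capture: 43.848 Mbps × 10440 s × 1.02 = 466928.6 Mb
feature film: 19.468 Mbps × 6780 s × 1.02 = 134632.9 Mb
short film: 30.368 Mbps × 447 s × 1.02 = 13846.0 Mb
Total: 736414.0 Mb = 92051.8 MB.
= 92.05 GB.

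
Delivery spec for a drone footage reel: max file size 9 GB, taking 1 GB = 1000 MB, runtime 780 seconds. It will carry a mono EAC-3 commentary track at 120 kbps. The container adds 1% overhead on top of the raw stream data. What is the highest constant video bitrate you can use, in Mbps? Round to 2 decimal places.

91.27 Mbps

Budget: 9 GB = 72000.0 Mb.
Stream payload after overhead: 72000.0 / 1.01 = 71287.1 Mb.
Total bitrate budget: 71287.1 Mb / 780 s = 91.394 Mbps.
Audio: 120 kbps = 0.120 Mbps.
Video: 91.394 − 0.120 = 91.274 Mbps.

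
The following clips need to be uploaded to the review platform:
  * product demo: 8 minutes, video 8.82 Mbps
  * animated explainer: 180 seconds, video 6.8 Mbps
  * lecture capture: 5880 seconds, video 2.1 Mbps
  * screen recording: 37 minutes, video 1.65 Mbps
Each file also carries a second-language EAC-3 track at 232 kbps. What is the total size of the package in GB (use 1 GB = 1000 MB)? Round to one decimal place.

Audio: 232 kbps = 0.232 Mbps.
product demo: 9.052 Mbps × 480 s = 4345.0 Mb
animated explainer: 7.032 Mbps × 180 s = 1265.8 Mb
lecture capture: 2.332 Mbps × 5880 s = 13712.2 Mb
screen recording: 1.882 Mbps × 2220 s = 4178.0 Mb
Total: 23500.9 Mb = 2937.6 MB.
= 2.938 GB.

2.9 GB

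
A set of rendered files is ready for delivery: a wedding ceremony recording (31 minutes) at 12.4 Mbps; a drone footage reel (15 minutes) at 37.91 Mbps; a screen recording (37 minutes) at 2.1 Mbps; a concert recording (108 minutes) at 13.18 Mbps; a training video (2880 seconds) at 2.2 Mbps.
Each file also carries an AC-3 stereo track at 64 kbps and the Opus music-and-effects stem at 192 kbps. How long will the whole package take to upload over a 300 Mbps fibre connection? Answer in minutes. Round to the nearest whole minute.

9 minutes

Audio total: 64 + 192 = 256 kbps = 0.256 Mbps.
wedding ceremony recording: 12.656 Mbps × 1860 s = 23540.2 Mb
drone footage reel: 38.166 Mbps × 900 s = 34349.4 Mb
screen recording: 2.356 Mbps × 2220 s = 5230.3 Mb
concert recording: 13.436 Mbps × 6480 s = 87065.3 Mb
training video: 2.456 Mbps × 2880 s = 7073.3 Mb
Total: 157258.4 Mb = 19657.3 MB.
At 300 Mbps: 157258.4 / 300 = 524 s ≈ 8.74 minutes.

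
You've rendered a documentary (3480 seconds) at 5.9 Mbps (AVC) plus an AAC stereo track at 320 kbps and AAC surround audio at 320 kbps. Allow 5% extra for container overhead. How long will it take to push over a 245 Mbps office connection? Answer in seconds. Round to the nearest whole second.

Audio total: 320 + 320 = 640 kbps = 0.640 Mbps.
Total bitrate: 6.540 Mbps.
File: 6.540 Mbps × 3480 s = 22759.2 Mb.
With 5% container overhead: ×1.05. → 23897.2 Mb.
At 245 Mbps: 23897.2 / 245 = 97.5 s ≈ 97.5 seconds.

98 seconds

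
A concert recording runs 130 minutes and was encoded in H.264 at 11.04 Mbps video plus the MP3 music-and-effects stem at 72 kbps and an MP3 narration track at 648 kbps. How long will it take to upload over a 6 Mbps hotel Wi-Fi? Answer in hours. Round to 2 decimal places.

130 min = 7800 s
Audio total: 72 + 648 = 720 kbps = 0.720 Mbps.
Total bitrate: 11.760 Mbps.
File: 11.760 Mbps × 7800 s = 91728.0 Mb.
At 6 Mbps: 91728.0 / 6 = 15288.0 s ≈ 4.25 hours.

4.25 hours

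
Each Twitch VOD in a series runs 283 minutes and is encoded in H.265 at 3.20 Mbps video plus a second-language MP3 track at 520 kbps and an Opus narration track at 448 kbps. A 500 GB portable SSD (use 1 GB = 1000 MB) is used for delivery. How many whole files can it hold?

56

283 min = 16980 s
Audio total: 520 + 448 = 968 kbps = 0.968 Mbps.
Total bitrate: 4.168 Mbps.
Per item: 4.168 Mbps × 16980 s = 70,773 Mb = 8,847 MB.
Capacity: 500 GB = 4,000,000 Mb; 56.52 items → 56 complete.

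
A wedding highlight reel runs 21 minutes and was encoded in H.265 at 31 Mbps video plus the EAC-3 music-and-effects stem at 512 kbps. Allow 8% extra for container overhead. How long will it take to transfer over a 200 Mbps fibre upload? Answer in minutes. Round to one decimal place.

3.6 minutes

21 min = 1260 s
Audio: 512 kbps = 0.512 Mbps.
Total bitrate: 31.512 Mbps.
File: 31.512 Mbps × 1260 s = 39705.1 Mb.
With 8% container overhead: ×1.08. → 42881.5 Mb.
At 200 Mbps: 42881.5 / 200 = 214.4 s ≈ 3.57 minutes.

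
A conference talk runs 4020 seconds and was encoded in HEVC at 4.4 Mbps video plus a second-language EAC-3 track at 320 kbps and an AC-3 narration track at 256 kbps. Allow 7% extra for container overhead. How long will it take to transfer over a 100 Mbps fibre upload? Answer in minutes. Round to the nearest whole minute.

4 minutes

Audio total: 320 + 256 = 576 kbps = 0.576 Mbps.
Total bitrate: 4.976 Mbps.
File: 4.976 Mbps × 4020 s = 20003.5 Mb.
With 7% container overhead: ×1.07. → 21403.8 Mb.
At 100 Mbps: 21403.8 / 100 = 214.0 s ≈ 3.57 minutes.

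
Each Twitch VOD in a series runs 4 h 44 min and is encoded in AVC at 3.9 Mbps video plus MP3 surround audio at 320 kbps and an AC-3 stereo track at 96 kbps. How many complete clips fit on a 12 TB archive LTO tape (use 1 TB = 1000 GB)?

1305

4 h 44 min = 284 min = 17040 s
Audio total: 320 + 96 = 416 kbps = 0.416 Mbps.
Total bitrate: 4.316 Mbps.
Per item: 4.316 Mbps × 17040 s = 73,545 Mb = 9,193 MB.
Capacity: 12 TB = 96,000,000 Mb; 1305.33 items → 1305 complete.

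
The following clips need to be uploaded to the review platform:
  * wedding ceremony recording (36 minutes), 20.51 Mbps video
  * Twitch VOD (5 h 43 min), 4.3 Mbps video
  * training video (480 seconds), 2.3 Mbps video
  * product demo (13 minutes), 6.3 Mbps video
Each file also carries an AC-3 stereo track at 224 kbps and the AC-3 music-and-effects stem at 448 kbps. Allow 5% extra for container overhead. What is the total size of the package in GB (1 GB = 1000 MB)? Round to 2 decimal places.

20.34 GB

Audio total: 224 + 448 = 672 kbps = 0.672 Mbps.
wedding ceremony recording: 21.182 Mbps × 2160 s × 1.05 = 48040.8 Mb
Twitch VOD: 4.972 Mbps × 20580 s × 1.05 = 107439.9 Mb
training video: 2.972 Mbps × 480 s × 1.05 = 1497.9 Mb
product demo: 6.972 Mbps × 780 s × 1.05 = 5710.1 Mb
Total: 162688.7 Mb = 20336.1 MB.
= 20.34 GB.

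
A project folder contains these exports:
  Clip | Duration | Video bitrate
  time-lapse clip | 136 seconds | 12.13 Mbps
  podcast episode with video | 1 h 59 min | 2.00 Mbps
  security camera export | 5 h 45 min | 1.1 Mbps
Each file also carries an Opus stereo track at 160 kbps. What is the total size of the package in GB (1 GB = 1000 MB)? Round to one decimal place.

5.4 GB

Audio: 160 kbps = 0.160 Mbps.
time-lapse clip: 12.290 Mbps × 136 s = 1671.4 Mb
podcast episode with video: 2.160 Mbps × 7140 s = 15422.4 Mb
security camera export: 1.260 Mbps × 20700 s = 26082.0 Mb
Total: 43175.8 Mb = 5397.0 MB.
= 5.397 GB.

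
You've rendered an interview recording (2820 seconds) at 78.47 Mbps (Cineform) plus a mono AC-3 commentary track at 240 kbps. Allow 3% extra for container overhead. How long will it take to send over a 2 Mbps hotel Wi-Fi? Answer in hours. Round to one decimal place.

31.8 hours

Audio: 240 kbps = 0.240 Mbps.
Total bitrate: 78.710 Mbps.
File: 78.710 Mbps × 2820 s = 221962.2 Mb.
With 3% container overhead: ×1.03. → 228621.1 Mb.
At 2 Mbps: 228621.1 / 2 = 114310.5 s ≈ 31.8 hours.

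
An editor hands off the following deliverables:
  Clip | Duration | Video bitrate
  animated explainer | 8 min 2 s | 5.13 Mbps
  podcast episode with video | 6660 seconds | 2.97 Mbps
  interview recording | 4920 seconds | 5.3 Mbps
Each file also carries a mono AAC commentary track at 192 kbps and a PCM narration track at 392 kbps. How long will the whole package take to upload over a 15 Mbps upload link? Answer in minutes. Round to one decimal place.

Audio total: 192 + 392 = 584 kbps = 0.584 Mbps.
animated explainer: 5.714 Mbps × 482 s = 2754.1 Mb
podcast episode with video: 3.554 Mbps × 6660 s = 23669.6 Mb
interview recording: 5.884 Mbps × 4920 s = 28949.3 Mb
Total: 55373.1 Mb = 6921.6 MB.
At 15 Mbps: 55373.1 / 15 = 3692 s ≈ 61.5 minutes.

61.5 minutes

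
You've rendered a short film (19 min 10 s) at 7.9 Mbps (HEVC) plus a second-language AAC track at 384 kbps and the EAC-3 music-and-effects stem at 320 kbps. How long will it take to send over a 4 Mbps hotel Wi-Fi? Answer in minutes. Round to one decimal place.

19 min 10 s = 1150 s
Audio total: 384 + 320 = 704 kbps = 0.704 Mbps.
Total bitrate: 8.604 Mbps.
File: 8.604 Mbps × 1150 s = 9894.6 Mb.
At 4 Mbps: 9894.6 / 4 = 2473.7 s ≈ 41.2 minutes.

41.2 minutes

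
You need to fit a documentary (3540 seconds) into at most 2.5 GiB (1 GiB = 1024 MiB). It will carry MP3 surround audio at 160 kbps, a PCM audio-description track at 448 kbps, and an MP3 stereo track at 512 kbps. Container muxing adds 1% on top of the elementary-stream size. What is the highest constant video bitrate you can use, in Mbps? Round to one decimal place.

4.9 Mbps

Budget: 2.5 GiB = 21474.8 Mb.
Stream payload after overhead: 21474.8 / 1.01 = 21262.2 Mb.
Total bitrate budget: 21262.2 Mb / 3540 s = 6.006 Mbps.
Audio total: 160 + 448 + 512 = 1120 kbps = 1.120 Mbps.
Video: 6.006 − 1.120 = 4.886 Mbps.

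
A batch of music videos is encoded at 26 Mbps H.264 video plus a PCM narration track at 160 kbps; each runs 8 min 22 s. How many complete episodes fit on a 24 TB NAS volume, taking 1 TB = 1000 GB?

14620

8 min 22 s = 502 s
Audio: 160 kbps = 0.160 Mbps.
Total bitrate: 26.160 Mbps.
Per item: 26.160 Mbps × 502 s = 13,132 Mb = 1,642 MB.
Capacity: 24 TB = 192,000,000 Mb; 14620.42 items → 14620 complete.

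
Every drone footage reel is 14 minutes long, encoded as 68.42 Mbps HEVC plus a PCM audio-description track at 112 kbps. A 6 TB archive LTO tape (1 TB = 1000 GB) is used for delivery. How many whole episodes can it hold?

14 min = 840 s
Audio: 112 kbps = 0.112 Mbps.
Total bitrate: 68.532 Mbps.
Per item: 68.532 Mbps × 840 s = 57,567 Mb = 7,196 MB.
Capacity: 6 TB = 48,000,000 Mb; 833.81 items → 833 complete.

833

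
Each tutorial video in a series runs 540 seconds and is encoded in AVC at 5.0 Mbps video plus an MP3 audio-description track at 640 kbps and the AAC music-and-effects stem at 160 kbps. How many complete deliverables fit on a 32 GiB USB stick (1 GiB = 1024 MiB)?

87

Audio total: 640 + 160 = 800 kbps = 0.800 Mbps.
Total bitrate: 5.800 Mbps.
Per item: 5.800 Mbps × 540 s = 3,132 Mb = 391.5 MB.
Capacity: 32 GiB = 274,878 Mb; 87.76 items → 87 complete.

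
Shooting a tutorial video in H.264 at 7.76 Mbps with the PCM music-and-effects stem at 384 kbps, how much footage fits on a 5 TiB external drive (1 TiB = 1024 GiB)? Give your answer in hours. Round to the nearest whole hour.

1500 hours

Audio: 384 kbps = 0.384 Mbps.
Total bitrate: 7.76 + 0.384 = 8.144 Mbps.
Capacity: 5 TiB = 43,980,465 Mb.
Recording time: 43,980,465 / 8.144 = 5,400,352 s ≈ 1,500 hours.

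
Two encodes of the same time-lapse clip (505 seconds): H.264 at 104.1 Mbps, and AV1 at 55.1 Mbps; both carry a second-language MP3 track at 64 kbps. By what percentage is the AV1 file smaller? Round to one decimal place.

Audio: 64 kbps = 0.064 Mbps.
H.264: 104.164 Mbps × 505 s = 52602.8 Mb = 6.575 GB.
AV1: 55.164 Mbps × 505 s = 27857.8 Mb = 3.482 GB.
Reduction: (1 − 3.482/6.575) × 100 = 47.04%.

47.0%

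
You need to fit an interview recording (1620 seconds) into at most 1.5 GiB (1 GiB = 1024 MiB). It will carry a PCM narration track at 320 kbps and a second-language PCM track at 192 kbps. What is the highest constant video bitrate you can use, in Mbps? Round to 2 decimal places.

Budget: 1.5 GiB = 12884.9 Mb.
Total bitrate budget: 12884.9 Mb / 1620 s = 7.954 Mbps.
Audio total: 320 + 192 = 512 kbps = 0.512 Mbps.
Video: 7.954 − 0.512 = 7.442 Mbps.

7.44 Mbps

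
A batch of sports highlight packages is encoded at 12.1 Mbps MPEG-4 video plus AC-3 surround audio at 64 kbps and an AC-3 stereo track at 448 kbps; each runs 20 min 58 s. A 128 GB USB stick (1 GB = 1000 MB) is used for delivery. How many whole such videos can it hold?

64

20 min 58 s = 1258 s
Audio total: 64 + 448 = 512 kbps = 0.512 Mbps.
Total bitrate: 12.612 Mbps.
Per item: 12.612 Mbps × 1258 s = 15,866 Mb = 1,983 MB.
Capacity: 128 GB = 1,024,000 Mb; 64.54 items → 64 complete.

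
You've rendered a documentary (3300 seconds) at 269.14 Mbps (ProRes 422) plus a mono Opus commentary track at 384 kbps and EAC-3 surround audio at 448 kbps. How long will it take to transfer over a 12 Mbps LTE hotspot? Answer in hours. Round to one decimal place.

20.6 hours

Audio total: 384 + 448 = 832 kbps = 0.832 Mbps.
Total bitrate: 269.972 Mbps.
File: 269.972 Mbps × 3300 s = 890907.6 Mb.
At 12 Mbps: 890907.6 / 12 = 74242.3 s ≈ 20.6 hours.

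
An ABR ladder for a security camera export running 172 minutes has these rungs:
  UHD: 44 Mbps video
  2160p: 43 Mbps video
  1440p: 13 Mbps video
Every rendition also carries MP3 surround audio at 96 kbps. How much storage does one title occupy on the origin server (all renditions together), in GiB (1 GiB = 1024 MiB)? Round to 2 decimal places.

172 min = 10320 s
Audio: 96 kbps = 0.096 Mbps.
Sum of rendition bitrates: (44+0.096) + (43+0.096) + (13+0.096) = 100.288 Mbps.
× 10320 s = 1,034,972 Mb = 129,372 MB = 120.5 GiB.

120.49 GiB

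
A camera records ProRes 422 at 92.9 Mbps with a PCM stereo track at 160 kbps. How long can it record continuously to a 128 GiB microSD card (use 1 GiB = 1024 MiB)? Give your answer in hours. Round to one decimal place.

3.3 hours

Audio: 160 kbps = 0.160 Mbps.
Total bitrate: 92.9 + 0.160 = 93.060 Mbps.
Capacity: 128 GiB = 1,099,512 Mb.
Recording time: 1,099,512 / 93.060 = 11,815 s ≈ 3.28 hours.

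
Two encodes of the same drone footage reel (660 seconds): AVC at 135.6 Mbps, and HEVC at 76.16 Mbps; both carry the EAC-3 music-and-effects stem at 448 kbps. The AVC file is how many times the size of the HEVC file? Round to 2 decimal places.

1.78

Audio: 448 kbps = 0.448 Mbps.
AVC: 136.048 Mbps × 660 s = 89791.7 Mb = 11.224 GB.
HEVC: 76.608 Mbps × 660 s = 50561.3 Mb = 6.320 GB.
Ratio: 11.224 / 6.320 = 1.776.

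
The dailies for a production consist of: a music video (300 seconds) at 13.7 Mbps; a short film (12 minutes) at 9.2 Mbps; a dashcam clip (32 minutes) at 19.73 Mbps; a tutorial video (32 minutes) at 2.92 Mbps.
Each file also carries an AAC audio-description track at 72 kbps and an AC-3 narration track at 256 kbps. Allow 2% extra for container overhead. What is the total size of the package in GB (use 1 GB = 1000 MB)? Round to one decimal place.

7.1 GB

Audio total: 72 + 256 = 328 kbps = 0.328 Mbps.
music video: 14.028 Mbps × 300 s × 1.02 = 4292.6 Mb
short film: 9.528 Mbps × 720 s × 1.02 = 6997.4 Mb
dashcam clip: 20.058 Mbps × 1920 s × 1.02 = 39281.6 Mb
tutorial video: 3.248 Mbps × 1920 s × 1.02 = 6360.9 Mb
Total: 56932.4 Mb = 7116.6 MB.
= 7.117 GB.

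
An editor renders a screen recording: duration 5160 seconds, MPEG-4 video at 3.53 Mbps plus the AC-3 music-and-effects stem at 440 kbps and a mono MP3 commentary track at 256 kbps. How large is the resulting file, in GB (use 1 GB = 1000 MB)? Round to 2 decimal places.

Audio total: 440 + 256 = 696 kbps = 0.696 Mbps.
Total bitrate: 3.53 + 0.696 = 4.226 Mbps.
Stream data: 4.226 Mbps × 5160 s = 21806.2 Mb.
21,806 Mb ÷ 8 = 2,726 MB → 2.726 GB.

2.73 GB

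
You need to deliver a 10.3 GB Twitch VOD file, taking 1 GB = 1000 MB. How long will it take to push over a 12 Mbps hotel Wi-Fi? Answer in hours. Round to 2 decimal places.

1.91 hours

File: 10.3 GB = 82400.0 Mb.
At 12 Mbps: 82400.0 / 12 = 6866.7 s ≈ 1.91 hours.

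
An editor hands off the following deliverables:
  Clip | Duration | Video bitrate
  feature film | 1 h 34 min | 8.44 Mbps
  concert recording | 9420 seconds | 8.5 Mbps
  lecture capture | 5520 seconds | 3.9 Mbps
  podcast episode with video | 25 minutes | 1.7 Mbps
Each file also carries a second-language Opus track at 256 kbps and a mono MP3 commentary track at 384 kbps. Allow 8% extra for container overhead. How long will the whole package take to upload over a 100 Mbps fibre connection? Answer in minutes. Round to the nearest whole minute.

Audio total: 256 + 384 = 640 kbps = 0.640 Mbps.
feature film: 9.080 Mbps × 5640 s × 1.08 = 55308.1 Mb
concert recording: 9.140 Mbps × 9420 s × 1.08 = 92986.7 Mb
lecture capture: 4.540 Mbps × 5520 s × 1.08 = 27065.7 Mb
podcast episode with video: 2.340 Mbps × 1500 s × 1.08 = 3790.8 Mb
Total: 179151.3 Mb = 22393.9 MB.
At 100 Mbps: 179151.3 / 100 = 1792 s ≈ 29.9 minutes.

30 minutes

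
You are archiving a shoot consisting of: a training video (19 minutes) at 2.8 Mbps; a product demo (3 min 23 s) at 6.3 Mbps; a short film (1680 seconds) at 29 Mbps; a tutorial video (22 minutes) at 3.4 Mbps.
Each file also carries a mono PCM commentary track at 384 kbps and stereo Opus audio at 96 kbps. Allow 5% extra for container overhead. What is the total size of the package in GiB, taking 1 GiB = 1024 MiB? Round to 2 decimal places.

Audio total: 384 + 96 = 480 kbps = 0.480 Mbps.
training video: 3.280 Mbps × 1140 s × 1.05 = 3926.2 Mb
product demo: 6.780 Mbps × 203 s × 1.05 = 1445.2 Mb
short film: 29.480 Mbps × 1680 s × 1.05 = 52002.7 Mb
tutorial video: 3.880 Mbps × 1320 s × 1.05 = 5377.7 Mb
Total: 62751.7 Mb = 7844.0 MB.
= 7.305 GiB.

7.31 GiB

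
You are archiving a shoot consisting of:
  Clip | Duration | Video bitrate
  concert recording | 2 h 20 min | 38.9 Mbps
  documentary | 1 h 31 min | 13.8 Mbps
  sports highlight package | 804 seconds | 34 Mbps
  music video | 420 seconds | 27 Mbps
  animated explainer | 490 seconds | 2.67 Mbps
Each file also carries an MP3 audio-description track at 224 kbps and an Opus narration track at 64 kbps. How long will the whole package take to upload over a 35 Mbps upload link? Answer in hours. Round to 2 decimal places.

3.54 hours

Audio total: 224 + 64 = 288 kbps = 0.288 Mbps.
concert recording: 39.188 Mbps × 8400 s = 329179.2 Mb
documentary: 14.088 Mbps × 5460 s = 76920.5 Mb
sports highlight package: 34.288 Mbps × 804 s = 27567.6 Mb
music video: 27.288 Mbps × 420 s = 11461.0 Mb
animated explainer: 2.958 Mbps × 490 s = 1449.4 Mb
Total: 446577.6 Mb = 55822.2 MB.
At 35 Mbps: 446577.6 / 35 = 12759 s ≈ 3.54 hours.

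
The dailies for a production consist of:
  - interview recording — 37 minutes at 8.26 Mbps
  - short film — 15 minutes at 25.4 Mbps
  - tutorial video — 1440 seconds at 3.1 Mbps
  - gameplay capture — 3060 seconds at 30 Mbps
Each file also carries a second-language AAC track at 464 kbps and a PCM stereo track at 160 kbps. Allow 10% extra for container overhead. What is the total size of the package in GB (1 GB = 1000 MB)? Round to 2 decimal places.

Audio total: 464 + 160 = 624 kbps = 0.624 Mbps.
interview recording: 8.884 Mbps × 2220 s × 1.10 = 21694.7 Mb
short film: 26.024 Mbps × 900 s × 1.10 = 25763.8 Mb
tutorial video: 3.724 Mbps × 1440 s × 1.10 = 5898.8 Mb
gameplay capture: 30.624 Mbps × 3060 s × 1.10 = 103080.4 Mb
Total: 156437.7 Mb = 19554.7 MB.
= 19.55 GB.

19.55 GB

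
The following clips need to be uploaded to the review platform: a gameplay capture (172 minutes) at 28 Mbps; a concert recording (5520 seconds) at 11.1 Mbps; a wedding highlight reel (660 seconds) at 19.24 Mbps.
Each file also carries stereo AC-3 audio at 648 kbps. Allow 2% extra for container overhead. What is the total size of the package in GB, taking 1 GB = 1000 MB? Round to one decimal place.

47.6 GB

Audio: 648 kbps = 0.648 Mbps.
gameplay capture: 28.648 Mbps × 10320 s × 1.02 = 301560.3 Mb
concert recording: 11.748 Mbps × 5520 s × 1.02 = 66145.9 Mb
wedding highlight reel: 19.888 Mbps × 660 s × 1.02 = 13388.6 Mb
Total: 381094.8 Mb = 47636.9 MB.
= 47.64 GB.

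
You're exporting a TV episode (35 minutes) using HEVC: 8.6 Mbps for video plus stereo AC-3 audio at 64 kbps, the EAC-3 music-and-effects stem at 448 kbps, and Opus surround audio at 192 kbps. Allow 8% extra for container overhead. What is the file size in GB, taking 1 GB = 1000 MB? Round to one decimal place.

35 min = 2100 s
Audio total: 64 + 448 + 192 = 704 kbps = 0.704 Mbps.
Total bitrate: 8.6 + 0.704 = 9.304 Mbps.
Stream data: 9.304 Mbps × 2100 s = 19538.4 Mb.
With 8% container overhead: ×1.08.
21,101 Mb ÷ 8 = 2,638 MB → 2.638 GB.

2.6 GB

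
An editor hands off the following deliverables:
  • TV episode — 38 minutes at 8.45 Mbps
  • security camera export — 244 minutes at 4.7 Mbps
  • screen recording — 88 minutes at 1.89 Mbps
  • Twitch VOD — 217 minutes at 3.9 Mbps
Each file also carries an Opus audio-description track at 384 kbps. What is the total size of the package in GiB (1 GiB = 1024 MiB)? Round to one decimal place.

Audio: 384 kbps = 0.384 Mbps.
TV episode: 8.834 Mbps × 2280 s = 20141.5 Mb
security camera export: 5.084 Mbps × 14640 s = 74429.8 Mb
screen recording: 2.274 Mbps × 5280 s = 12006.7 Mb
Twitch VOD: 4.284 Mbps × 13020 s = 55777.7 Mb
Total: 162355.7 Mb = 20294.5 MB.
= 18.90 GiB.

18.9 GiB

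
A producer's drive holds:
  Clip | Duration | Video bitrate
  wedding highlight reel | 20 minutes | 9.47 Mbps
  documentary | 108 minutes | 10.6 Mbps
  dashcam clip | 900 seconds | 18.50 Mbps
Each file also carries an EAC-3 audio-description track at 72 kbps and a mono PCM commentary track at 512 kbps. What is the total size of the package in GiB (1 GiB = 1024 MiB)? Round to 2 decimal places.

Audio total: 72 + 512 = 584 kbps = 0.584 Mbps.
wedding highlight reel: 10.054 Mbps × 1200 s = 12064.8 Mb
documentary: 11.184 Mbps × 6480 s = 72472.3 Mb
dashcam clip: 19.084 Mbps × 900 s = 17175.6 Mb
Total: 101712.7 Mb = 12714.1 MB.
= 11.84 GiB.

11.84 GiB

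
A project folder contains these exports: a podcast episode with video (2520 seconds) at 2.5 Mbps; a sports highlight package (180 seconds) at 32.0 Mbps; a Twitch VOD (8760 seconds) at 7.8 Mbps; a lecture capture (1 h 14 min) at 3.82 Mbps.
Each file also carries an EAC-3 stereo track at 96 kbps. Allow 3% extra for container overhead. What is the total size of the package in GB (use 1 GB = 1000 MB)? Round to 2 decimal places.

Audio: 96 kbps = 0.096 Mbps.
podcast episode with video: 2.596 Mbps × 2520 s × 1.03 = 6738.2 Mb
sports highlight package: 32.096 Mbps × 180 s × 1.03 = 5950.6 Mb
Twitch VOD: 7.896 Mbps × 8760 s × 1.03 = 71244.0 Mb
lecture capture: 3.916 Mbps × 4440 s × 1.03 = 17908.7 Mb
Total: 101841.5 Mb = 12730.2 MB.
= 12.73 GB.

12.73 GB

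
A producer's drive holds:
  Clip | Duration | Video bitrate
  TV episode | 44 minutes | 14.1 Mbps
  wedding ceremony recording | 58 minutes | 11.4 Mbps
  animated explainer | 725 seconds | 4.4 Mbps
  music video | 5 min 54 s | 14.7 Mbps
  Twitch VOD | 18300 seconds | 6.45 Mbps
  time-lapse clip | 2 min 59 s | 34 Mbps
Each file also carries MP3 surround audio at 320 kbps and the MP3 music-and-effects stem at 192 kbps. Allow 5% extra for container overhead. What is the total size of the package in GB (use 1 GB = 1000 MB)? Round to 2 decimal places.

Audio total: 320 + 192 = 512 kbps = 0.512 Mbps.
TV episode: 14.612 Mbps × 2640 s × 1.05 = 40504.5 Mb
wedding ceremony recording: 11.912 Mbps × 3480 s × 1.05 = 43526.4 Mb
animated explainer: 4.912 Mbps × 725 s × 1.05 = 3739.3 Mb
music video: 15.212 Mbps × 354 s × 1.05 = 5654.3 Mb
Twitch VOD: 6.962 Mbps × 18300 s × 1.05 = 133774.8 Mb
time-lapse clip: 34.512 Mbps × 179 s × 1.05 = 6486.5 Mb
Total: 233685.8 Mb = 29210.7 MB.
= 29.21 GB.

29.21 GB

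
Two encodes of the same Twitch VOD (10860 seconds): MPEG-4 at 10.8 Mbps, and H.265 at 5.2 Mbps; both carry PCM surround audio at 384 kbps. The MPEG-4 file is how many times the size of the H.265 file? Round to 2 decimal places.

2.00

Audio: 384 kbps = 0.384 Mbps.
MPEG-4: 11.184 Mbps × 10860 s = 121458.2 Mb = 14.140 GiB.
H.265: 5.584 Mbps × 10860 s = 60642.2 Mb = 7.060 GiB.
Ratio: 14.140 / 7.060 = 2.003.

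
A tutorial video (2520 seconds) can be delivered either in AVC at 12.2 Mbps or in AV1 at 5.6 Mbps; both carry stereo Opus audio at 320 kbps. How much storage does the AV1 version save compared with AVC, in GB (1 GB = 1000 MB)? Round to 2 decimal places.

Audio: 320 kbps = 0.320 Mbps.
AVC: 12.520 Mbps × 2520 s = 31550.4 Mb = 3.944 GB.
AV1: 5.920 Mbps × 2520 s = 14918.4 Mb = 1.865 GB.
Saving: 3.944 − 1.865 = 2.079 GB.

2.08 GB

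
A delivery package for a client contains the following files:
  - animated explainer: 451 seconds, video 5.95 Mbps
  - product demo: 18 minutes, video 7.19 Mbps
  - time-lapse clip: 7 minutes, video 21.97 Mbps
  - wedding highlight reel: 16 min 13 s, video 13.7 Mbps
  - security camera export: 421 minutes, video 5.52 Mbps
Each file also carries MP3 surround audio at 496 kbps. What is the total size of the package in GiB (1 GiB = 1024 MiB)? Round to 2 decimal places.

Audio: 496 kbps = 0.496 Mbps.
animated explainer: 6.446 Mbps × 451 s = 2907.1 Mb
product demo: 7.686 Mbps × 1080 s = 8300.9 Mb
time-lapse clip: 22.466 Mbps × 420 s = 9435.7 Mb
wedding highlight reel: 14.196 Mbps × 973 s = 13812.7 Mb
security camera export: 6.016 Mbps × 25260 s = 151964.2 Mb
Total: 186420.6 Mb = 23302.6 MB.
= 21.70 GiB.

21.70 GiB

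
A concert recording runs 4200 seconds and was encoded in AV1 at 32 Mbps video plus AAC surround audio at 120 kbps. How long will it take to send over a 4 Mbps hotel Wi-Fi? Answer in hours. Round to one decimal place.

Audio: 120 kbps = 0.120 Mbps.
Total bitrate: 32.120 Mbps.
File: 32.120 Mbps × 4200 s = 134904.0 Mb.
At 4 Mbps: 134904.0 / 4 = 33726.0 s ≈ 9.37 hours.

9.4 hours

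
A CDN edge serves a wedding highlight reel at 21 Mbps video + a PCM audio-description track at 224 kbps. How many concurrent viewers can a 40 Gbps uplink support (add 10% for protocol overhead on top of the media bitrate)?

1713

Audio: 224 kbps = 0.224 Mbps.
Per-viewer media rate: 21.224 Mbps.
On the wire with 10% overhead: 23.346 Mbps.
40 Gbps = 40,000 Mbps; 40,000 / 23.346 = 1713.33 → 1713 viewers.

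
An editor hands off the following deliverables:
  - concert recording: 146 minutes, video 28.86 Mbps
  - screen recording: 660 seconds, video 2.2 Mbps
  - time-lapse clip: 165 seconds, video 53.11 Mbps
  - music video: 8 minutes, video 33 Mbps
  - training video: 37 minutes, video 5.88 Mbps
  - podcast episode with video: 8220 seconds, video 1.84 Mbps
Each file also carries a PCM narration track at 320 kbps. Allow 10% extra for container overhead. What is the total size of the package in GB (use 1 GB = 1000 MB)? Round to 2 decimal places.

43.12 GB

Audio: 320 kbps = 0.320 Mbps.
concert recording: 29.180 Mbps × 8760 s × 1.10 = 281178.5 Mb
screen recording: 2.520 Mbps × 660 s × 1.10 = 1829.5 Mb
time-lapse clip: 53.430 Mbps × 165 s × 1.10 = 9697.5 Mb
music video: 33.320 Mbps × 480 s × 1.10 = 17593.0 Mb
training video: 6.200 Mbps × 2220 s × 1.10 = 15140.4 Mb
podcast episode with video: 2.160 Mbps × 8220 s × 1.10 = 19530.7 Mb
Total: 344969.6 Mb = 43121.2 MB.
= 43.12 GB.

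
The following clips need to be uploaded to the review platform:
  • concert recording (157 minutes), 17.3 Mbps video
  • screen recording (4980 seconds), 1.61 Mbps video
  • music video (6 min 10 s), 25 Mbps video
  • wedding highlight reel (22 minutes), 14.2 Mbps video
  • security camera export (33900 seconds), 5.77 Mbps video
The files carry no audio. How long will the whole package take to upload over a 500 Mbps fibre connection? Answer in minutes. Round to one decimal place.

concert recording: 17.300 Mbps × 9420 s = 162966.0 Mb
screen recording: 1.610 Mbps × 4980 s = 8017.8 Mb
music video: 25.000 Mbps × 370 s = 9250.0 Mb
wedding highlight reel: 14.200 Mbps × 1320 s = 18744.0 Mb
security camera export: 5.770 Mbps × 33900 s = 195603.0 Mb
Total: 394580.8 Mb = 49322.6 MB.
At 500 Mbps: 394580.8 / 500 = 789 s ≈ 13.2 minutes.

13.2 minutes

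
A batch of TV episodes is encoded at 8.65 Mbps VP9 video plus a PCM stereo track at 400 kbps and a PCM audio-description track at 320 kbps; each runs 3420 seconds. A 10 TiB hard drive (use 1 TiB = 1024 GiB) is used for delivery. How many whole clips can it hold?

Audio total: 400 + 320 = 720 kbps = 0.720 Mbps.
Total bitrate: 9.370 Mbps.
Per item: 9.370 Mbps × 3420 s = 32,045 Mb = 4,006 MB.
Capacity: 10 TiB = 87,960,930 Mb; 2744.88 items → 2744 complete.

2744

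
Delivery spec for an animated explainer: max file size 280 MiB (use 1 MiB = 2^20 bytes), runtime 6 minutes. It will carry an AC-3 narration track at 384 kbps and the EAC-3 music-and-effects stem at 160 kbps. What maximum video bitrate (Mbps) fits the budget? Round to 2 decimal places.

5.98 Mbps

Budget: 280 MiB = 2348.8 Mb.
6 min = 360 s
Total bitrate budget: 2348.8 Mb / 360 s = 6.524 Mbps.
Audio total: 384 + 160 = 544 kbps = 0.544 Mbps.
Video: 6.524 − 0.544 = 5.980 Mbps.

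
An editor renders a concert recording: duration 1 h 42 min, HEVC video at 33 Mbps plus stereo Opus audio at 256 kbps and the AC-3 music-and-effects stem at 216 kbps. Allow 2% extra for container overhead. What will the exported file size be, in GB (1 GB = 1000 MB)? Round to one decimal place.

1 h 42 min = 102 min = 6120 s
Audio total: 256 + 216 = 472 kbps = 0.472 Mbps.
Total bitrate: 33 + 0.472 = 33.472 Mbps.
Stream data: 33.472 Mbps × 6120 s = 204848.6 Mb.
With 2% container overhead: ×1.02.
208,946 Mb ÷ 8 = 26,118 MB → 26.12 GB.

26.1 GB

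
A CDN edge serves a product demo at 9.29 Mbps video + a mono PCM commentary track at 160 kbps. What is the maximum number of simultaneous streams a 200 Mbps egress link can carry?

Audio: 160 kbps = 0.160 Mbps.
Per-viewer media rate: 9.450 Mbps.
200 Mbps = 200.0 Mbps; 200.0 / 9.450 = 21.16 → 21 viewers.

21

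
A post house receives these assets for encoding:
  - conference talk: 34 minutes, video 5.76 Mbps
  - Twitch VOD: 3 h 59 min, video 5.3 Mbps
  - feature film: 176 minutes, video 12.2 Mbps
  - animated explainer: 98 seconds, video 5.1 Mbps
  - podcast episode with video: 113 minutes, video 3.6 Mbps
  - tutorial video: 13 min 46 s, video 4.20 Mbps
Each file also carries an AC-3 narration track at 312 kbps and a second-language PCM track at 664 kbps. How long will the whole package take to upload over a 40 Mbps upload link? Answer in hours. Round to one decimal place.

Audio total: 312 + 664 = 976 kbps = 0.976 Mbps.
conference talk: 6.736 Mbps × 2040 s = 13741.4 Mb
Twitch VOD: 6.276 Mbps × 14340 s = 89997.8 Mb
feature film: 13.176 Mbps × 10560 s = 139138.6 Mb
animated explainer: 6.076 Mbps × 98 s = 595.4 Mb
podcast episode with video: 4.576 Mbps × 6780 s = 31025.3 Mb
tutorial video: 5.176 Mbps × 826 s = 4275.4 Mb
Total: 278773.9 Mb = 34846.7 MB.
At 40 Mbps: 278773.9 / 40 = 6969 s ≈ 1.94 hours.

1.9 hours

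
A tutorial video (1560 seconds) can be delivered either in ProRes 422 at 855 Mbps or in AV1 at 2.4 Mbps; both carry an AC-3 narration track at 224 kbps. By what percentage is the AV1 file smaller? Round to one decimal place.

99.7%

Audio: 224 kbps = 0.224 Mbps.
ProRes 422: 855.224 Mbps × 1560 s = 1334149.4 Mb = 166.769 GB.
AV1: 2.624 Mbps × 1560 s = 4093.4 Mb = 0.512 GB.
Reduction: (1 − 0.512/166.769) × 100 = 99.69%.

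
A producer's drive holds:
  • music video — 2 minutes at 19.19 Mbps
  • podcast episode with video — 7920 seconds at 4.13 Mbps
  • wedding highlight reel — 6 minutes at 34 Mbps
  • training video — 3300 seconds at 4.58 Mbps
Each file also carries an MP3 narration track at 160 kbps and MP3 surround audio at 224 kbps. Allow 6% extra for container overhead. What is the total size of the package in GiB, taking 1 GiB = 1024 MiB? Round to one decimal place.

Audio total: 160 + 224 = 384 kbps = 0.384 Mbps.
music video: 19.574 Mbps × 120 s × 1.06 = 2489.8 Mb
podcast episode with video: 4.514 Mbps × 7920 s × 1.06 = 37895.9 Mb
wedding highlight reel: 34.384 Mbps × 360 s × 1.06 = 13120.9 Mb
training video: 4.964 Mbps × 3300 s × 1.06 = 17364.1 Mb
Total: 70870.8 Mb = 8858.8 MB.
= 8.250 GiB.

8.3 GiB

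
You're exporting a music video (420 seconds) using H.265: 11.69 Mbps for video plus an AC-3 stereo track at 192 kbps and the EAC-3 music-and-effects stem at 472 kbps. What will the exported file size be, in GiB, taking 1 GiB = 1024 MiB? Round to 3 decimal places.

0.604 GiB

Audio total: 192 + 472 = 664 kbps = 0.664 Mbps.
Total bitrate: 11.69 + 0.664 = 12.354 Mbps.
Stream data: 12.354 Mbps × 420 s = 5188.7 Mb.
5,189 Mb = 648,585,000 bytes ÷ 1,073,741,824 = 0.604 GiB.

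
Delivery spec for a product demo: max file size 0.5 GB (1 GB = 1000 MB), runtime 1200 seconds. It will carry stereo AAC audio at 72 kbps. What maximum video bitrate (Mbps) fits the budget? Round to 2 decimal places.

3.26 Mbps

Budget: 0.5 GB = 4000.0 Mb.
Total bitrate budget: 4000.0 Mb / 1200 s = 3.333 Mbps.
Audio: 72 kbps = 0.072 Mbps.
Video: 3.333 − 0.072 = 3.261 Mbps.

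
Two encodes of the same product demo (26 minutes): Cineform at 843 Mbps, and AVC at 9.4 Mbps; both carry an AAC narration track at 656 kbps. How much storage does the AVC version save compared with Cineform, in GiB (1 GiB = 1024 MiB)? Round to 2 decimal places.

151.39 GiB

26 min = 1560 s
Audio: 656 kbps = 0.656 Mbps.
Cineform: 843.656 Mbps × 1560 s = 1316103.4 Mb = 153.215 GiB.
AVC: 10.056 Mbps × 1560 s = 15687.4 Mb = 1.826 GiB.
Saving: 153.215 − 1.826 = 151.388 GiB.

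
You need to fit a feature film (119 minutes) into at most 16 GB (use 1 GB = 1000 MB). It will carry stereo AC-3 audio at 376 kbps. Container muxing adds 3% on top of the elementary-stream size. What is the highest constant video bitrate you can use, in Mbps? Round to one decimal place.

Budget: 16 GB = 128000.0 Mb.
Stream payload after overhead: 128000.0 / 1.03 = 124271.8 Mb.
119 min = 7140 s
Total bitrate budget: 124271.8 Mb / 7140 s = 17.405 Mbps.
Audio: 376 kbps = 0.376 Mbps.
Video: 17.405 − 0.376 = 17.029 Mbps.

17.0 Mbps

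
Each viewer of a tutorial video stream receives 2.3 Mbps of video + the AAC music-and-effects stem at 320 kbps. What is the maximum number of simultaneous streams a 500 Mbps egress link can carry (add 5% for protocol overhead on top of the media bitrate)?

181

Audio: 320 kbps = 0.320 Mbps.
Per-viewer media rate: 2.620 Mbps.
On the wire with 5% overhead: 2.751 Mbps.
500 Mbps = 500.0 Mbps; 500.0 / 2.751 = 181.75 → 181 viewers.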